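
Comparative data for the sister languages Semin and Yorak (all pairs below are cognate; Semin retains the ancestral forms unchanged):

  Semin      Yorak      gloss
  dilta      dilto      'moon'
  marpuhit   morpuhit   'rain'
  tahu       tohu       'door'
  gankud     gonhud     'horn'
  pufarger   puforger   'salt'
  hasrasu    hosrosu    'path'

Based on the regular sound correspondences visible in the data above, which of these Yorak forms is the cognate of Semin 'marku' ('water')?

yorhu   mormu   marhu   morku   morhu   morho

marpuhit ~ morpuhit, pufarger ~ puforger — Semin a corresponds to Yorak o after a consonant, before r.
gankud ~ gonhud — Semin k corresponds to Yorak h after a consonant, before a back vowel.
Applying these to Semin 'marku':
  marku → morku   (a→o after a consonant, before r)
  morku → morhu   (k→h after a consonant, before a back vowel)
So the Yorak cognate is 'morhu'.

morhu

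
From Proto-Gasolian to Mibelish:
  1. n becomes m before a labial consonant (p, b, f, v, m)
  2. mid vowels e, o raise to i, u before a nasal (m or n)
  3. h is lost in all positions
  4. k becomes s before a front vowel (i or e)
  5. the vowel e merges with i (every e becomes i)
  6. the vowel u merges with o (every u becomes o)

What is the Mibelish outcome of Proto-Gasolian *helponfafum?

Mibelish: start from *helponfafum.
  rule 1 (nasal place assimilation): helponfafum → helpomfafum
  rule 2 (pre-nasal raising): helpomfafum → helpumfafum
  rule 3 (h-loss): helpumfafum → elpumfafum
  rule 4: no change — elpumfafum
  rule 5 (vowel merger): elpumfafum → ilpumfafum
  rule 6 (vowel merger): ilpumfafum → ilpomfafom
  ⇒ Mibelish ilpomfafom

ilpomfafom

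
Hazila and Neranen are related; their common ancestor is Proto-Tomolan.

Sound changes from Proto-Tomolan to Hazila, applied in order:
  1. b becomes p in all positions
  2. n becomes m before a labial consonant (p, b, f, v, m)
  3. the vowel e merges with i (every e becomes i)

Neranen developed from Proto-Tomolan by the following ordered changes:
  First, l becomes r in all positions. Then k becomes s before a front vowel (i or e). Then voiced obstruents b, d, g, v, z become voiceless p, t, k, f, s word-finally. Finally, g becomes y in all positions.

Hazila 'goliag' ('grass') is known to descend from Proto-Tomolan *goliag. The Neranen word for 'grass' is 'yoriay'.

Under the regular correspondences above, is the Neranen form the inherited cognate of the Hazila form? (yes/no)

no

Derive the expected Neranen reflex of *goliag:
Neranen: *goliag > goriag > goriak > yoriak  (by unconditioned shift, final devoicing, unconditioned shift)
The regular Neranen reflex would be 'yoriak', but the attested form is 'yoriay'. The correspondence is irregular, so they are not cognates (the Neranen form has a different source).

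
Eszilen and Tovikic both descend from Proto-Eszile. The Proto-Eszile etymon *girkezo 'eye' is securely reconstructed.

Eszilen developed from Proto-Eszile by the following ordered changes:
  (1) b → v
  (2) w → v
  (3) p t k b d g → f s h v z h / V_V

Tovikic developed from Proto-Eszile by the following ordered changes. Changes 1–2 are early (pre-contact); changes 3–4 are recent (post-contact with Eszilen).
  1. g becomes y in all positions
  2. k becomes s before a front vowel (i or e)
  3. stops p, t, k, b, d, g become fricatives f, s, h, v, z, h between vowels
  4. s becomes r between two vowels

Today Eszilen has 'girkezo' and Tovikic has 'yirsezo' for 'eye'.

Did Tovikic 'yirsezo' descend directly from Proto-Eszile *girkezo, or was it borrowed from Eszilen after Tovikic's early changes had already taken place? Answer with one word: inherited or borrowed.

inherited

If inherited, *girkezo would pass through all of Tovikic's changes:
Tovikic: start from *girkezo.
  rule 1 (unconditioned shift): girkezo → yirkezo
  rule 2 (palatalisation): yirkezo → yirsezo
  rule 3: no change — yirsezo
  rule 4: no change — yirsezo
  ⇒ Tovikic yirsezo
If borrowed from Eszilen 'girkezo' after the early changes, it would undergo only the recent ones:
  rule 3 (intervocalic lenition): no change (girkezo)
  rule 4 (rhotacism): no change (girkezo)
  ⇒ as a loan: girkezo
Tovikic 'yirsezo' matches the inherited outcome exactly, so it is an inherited cognate, not a loan.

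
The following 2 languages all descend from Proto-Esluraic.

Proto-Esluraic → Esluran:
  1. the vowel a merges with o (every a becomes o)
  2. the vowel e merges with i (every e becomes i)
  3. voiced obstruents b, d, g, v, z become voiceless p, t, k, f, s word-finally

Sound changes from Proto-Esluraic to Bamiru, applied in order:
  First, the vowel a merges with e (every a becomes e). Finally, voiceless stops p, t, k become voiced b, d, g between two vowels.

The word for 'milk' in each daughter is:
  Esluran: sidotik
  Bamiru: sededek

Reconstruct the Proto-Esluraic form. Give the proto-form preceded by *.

*sedatek

Position 4: Esluran has o, Bamiru has e. Taking the neighbouring segments as reconstructed: Esluran o could go back to *a or *o; Bamiru e could go back to *a or *e — the one source consistent with every daughter is *a.
Position 2: Esluran has i, Bamiru has e. Taking the neighbouring segments as reconstructed: Esluran i could go back to *e or *i; Bamiru e could go back to *a or *e — the one source consistent with every daughter is *e.
This points to *sedatek. Verify forward in each daughter:
Esluran: *sedatek
  sedatek → sedotek   [vowel merger]
  sedotek → sidotik   [vowel merger]
  sidotik (rule 3 does not apply)
  giving Esluran sidotik.
Bamiru: start from *sedatek.
  rule 1 (vowel merger): sedatek → sedetek
  rule 2 (intervocalic voicing): sedetek → sededek
  ⇒ Bamiru sededek
Only *sedatek yields all of Esluran sidotik, Bamiru sededek.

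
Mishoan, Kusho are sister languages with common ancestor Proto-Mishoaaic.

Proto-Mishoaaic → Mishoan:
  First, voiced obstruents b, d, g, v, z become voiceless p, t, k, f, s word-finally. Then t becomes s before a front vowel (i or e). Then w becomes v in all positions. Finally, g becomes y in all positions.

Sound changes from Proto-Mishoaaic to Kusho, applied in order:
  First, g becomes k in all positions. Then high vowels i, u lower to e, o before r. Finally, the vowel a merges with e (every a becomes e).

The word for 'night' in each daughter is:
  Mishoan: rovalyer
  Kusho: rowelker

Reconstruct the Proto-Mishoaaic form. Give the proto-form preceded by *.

Position 6: Mishoan has y, Kusho has k. Taking the neighbouring segments as reconstructed: Mishoan y could go back to *g or *y; Kusho k could go back to *k or *g — the one source consistent with every daughter is *g.
Position 3: Mishoan has v, Kusho has w. Kusho preserves w here (none of its changes turn any other segment into w), so the proto-segment is *w.
This points to *rowalger. Verify forward in each daughter:
Mishoan: start from *rowalger.
  rule 1: no change — rowalger
  rule 2: no change — rowalger
  rule 3 (unconditioned shift): rowalger → rovalger
  rule 4 (unconditioned shift): rovalger → rovalyer
  ⇒ Mishoan rovalyer
Kusho: *rowalger > rowalker > rowelker  (by unconditioned shift, vowel merger)
No other proto-form is consistent with every reflex, so the reconstruction is *rowalger.

*rowalger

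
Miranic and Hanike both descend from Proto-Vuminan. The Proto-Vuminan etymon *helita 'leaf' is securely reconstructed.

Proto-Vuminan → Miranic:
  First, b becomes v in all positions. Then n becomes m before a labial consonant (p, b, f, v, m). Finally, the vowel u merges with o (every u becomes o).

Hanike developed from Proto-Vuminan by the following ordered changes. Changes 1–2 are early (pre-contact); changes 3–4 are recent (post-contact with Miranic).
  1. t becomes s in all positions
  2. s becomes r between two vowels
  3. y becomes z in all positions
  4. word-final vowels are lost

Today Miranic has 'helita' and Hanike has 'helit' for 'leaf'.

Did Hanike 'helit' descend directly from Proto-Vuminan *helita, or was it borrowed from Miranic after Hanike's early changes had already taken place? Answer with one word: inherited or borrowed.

borrowed

If inherited, *helita would pass through all of Hanike's changes:
Hanike: *helita > helisa > helira > helir  (by unconditioned shift, rhotacism, apocope)
If borrowed from Miranic 'helita' after the early changes, it would undergo only the recent ones:
  rule 3 (unconditioned shift): no change (helita)
  rule 4 (apocope): helita → helit
  ⇒ as a loan: helit
Hanike 'helit' matches the loan outcome 'helit', not the inherited 'helir' — it skipped the early Hanike changes, so it was borrowed from Miranic.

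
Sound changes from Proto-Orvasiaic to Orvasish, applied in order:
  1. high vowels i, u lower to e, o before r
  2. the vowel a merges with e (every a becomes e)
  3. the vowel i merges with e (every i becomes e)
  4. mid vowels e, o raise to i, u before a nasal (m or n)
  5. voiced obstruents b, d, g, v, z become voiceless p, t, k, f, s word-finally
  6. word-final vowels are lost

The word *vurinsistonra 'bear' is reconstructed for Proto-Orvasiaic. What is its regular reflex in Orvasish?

vorinsestunr

Orvasish: *vurinsistonra > vorinsistonra > vorinsistonre > vorensestonre > vorinsestunre > vorinsestunr  (by pre-rhotic lowering, vowel merger, vowel merger, pre-nasal raising, apocope)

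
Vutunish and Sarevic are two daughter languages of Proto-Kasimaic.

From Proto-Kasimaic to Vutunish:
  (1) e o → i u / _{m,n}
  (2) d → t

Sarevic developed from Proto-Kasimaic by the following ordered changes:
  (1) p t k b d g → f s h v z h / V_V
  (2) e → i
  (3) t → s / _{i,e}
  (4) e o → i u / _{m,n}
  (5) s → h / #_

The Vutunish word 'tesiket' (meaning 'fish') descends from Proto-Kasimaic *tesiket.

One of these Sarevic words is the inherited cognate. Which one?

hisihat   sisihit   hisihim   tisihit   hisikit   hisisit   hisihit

Sarevic: *tesiket > tesihet > tisihit > sisihit > hisihit  (by intervocalic lenition, vowel merger, palatalisation, debuccalisation)
Only 'hisihit' matches the regular Sarevic development of *tesiket.

hisihit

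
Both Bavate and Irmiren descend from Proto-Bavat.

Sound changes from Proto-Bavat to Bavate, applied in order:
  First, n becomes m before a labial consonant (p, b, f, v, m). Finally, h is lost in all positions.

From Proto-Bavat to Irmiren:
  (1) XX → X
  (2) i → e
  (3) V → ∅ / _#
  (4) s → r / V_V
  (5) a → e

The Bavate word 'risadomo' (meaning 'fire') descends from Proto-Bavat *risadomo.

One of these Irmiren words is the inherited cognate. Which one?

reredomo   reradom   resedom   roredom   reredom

reredom

Irmiren: *risadomo
  risadomo (rule 1 does not apply)
  risadomo → resadomo   [vowel merger]
  resadomo → resadom   [apocope]
  resadom → reradom   [rhotacism]
  reradom → reredom   [vowel merger]
  giving Irmiren reredom.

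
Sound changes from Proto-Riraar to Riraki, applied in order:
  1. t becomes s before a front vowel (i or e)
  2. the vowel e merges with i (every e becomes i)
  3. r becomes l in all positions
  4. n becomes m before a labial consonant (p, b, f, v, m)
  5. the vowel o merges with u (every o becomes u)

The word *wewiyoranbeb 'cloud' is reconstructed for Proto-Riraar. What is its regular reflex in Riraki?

wiwiyulambib

Riraki: *wewiyoranbeb
  wewiyoranbeb (rule 1 does not apply)
  wewiyoranbeb → wiwiyoranbib   [vowel merger]
  wiwiyoranbib → wiwiyolanbib   [unconditioned shift]
  wiwiyolanbib → wiwiyolambib   [nasal place assimilation]
  wiwiyolambib → wiwiyulambib   [vowel merger]
  giving Riraki wiwiyulambib.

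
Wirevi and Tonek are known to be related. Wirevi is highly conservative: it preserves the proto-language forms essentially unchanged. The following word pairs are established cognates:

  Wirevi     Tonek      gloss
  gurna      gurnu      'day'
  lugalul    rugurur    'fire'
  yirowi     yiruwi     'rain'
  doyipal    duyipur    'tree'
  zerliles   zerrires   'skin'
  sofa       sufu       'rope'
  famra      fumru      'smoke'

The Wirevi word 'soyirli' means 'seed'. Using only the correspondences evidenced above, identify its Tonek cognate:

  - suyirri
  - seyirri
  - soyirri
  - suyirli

suyirri

yirowi ~ yiruwi, doyipal ~ duyipur — Wirevi o corresponds to Tonek u after a consonant, before a consonant other than r, m, n, p, b, f, v.
zerliles ~ zerrires — Wirevi l corresponds to Tonek r after a consonant, before a front vowel.
Applying these to Wirevi 'soyirli':
  soyirli → suyirli   (o→u after a consonant, before a consonant other than r, m, n, p, b, f, v)
  suyirli → suyirri   (l→r after a consonant, before a front vowel)
So the Tonek cognate is 'suyirri'.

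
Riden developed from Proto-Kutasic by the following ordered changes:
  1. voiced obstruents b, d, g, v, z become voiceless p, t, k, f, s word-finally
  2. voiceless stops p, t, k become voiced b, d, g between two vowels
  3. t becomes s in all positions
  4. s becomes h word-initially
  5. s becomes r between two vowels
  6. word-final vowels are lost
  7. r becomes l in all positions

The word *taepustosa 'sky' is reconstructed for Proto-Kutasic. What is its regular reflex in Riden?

haebussol

Riden: *taepustosa > taebustosa > saebussosa > haebussosa > haebussora > haebussor > haebussol  (by intervocalic voicing, unconditioned shift, debuccalisation, rhotacism, apocope, unconditioned shift)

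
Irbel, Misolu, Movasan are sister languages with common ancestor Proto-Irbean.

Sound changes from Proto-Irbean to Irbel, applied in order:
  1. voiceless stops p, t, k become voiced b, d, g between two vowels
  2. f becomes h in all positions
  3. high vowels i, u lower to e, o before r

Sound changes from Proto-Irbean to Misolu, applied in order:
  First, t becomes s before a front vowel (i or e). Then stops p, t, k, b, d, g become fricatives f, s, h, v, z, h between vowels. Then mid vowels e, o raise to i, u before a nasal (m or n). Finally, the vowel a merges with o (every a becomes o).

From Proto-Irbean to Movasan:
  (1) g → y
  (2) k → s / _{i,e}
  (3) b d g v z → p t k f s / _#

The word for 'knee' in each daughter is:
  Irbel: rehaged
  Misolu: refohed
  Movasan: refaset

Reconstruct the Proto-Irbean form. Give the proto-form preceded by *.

*refaked

Position 5: Irbel has g, Misolu has h, Movasan has s. Taking the neighbouring segments as reconstructed: Irbel g could go back to *k or *g; Misolu h could go back to *k or *g or *h; Movasan s could go back to *k or *s — the one source consistent with every daughter is *k.
Position 7: Irbel has d, Misolu has d, Movasan has t. Misolu preserves d here (none of its changes turn any other segment into d), so the proto-segment is *d.
Position 4: Irbel has a, Misolu has o, Movasan has a. Irbel preserves a here (none of its changes turn any other segment into a), so the proto-segment is *a.
This points to *refaked. Verify forward in each daughter:
Irbel: start from *refaked.
  rule 1 (intervocalic voicing): refaked → refaged
  rule 2 (unconditioned shift): refaged → rehaged
  rule 3: no change — rehaged
  ⇒ Irbel rehaged
Misolu: start from *refaked.
  rule 1: no change — refaked
  rule 2 (intervocalic lenition): refaked → refahed
  rule 3: no change — refahed
  rule 4 (vowel merger): refahed → refohed
  ⇒ Misolu refohed
Movasan: *refaked > refased > refaset  (by palatalisation, final devoicing)
Only *refaked yields all of Irbel rehaged, Misolu refohed, Movasan refaset.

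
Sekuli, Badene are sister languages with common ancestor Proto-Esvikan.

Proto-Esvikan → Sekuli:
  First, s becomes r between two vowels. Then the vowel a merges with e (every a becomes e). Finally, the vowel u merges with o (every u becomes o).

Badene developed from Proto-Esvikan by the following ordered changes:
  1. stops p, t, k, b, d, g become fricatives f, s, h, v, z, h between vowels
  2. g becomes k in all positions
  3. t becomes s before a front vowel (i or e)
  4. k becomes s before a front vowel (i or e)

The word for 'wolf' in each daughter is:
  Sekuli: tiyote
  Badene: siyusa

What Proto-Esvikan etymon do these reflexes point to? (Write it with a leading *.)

*tiyuta

Position 1: Sekuli has t, Badene has s. Sekuli preserves t here (none of its changes turn any other segment into t), so the proto-segment is *t.
Position 6: Sekuli has e, Badene has a. Badene preserves a here (none of its changes turn any other segment into a), so the proto-segment is *a.
Verify the candidate proto-form against each daughter:
Sekuli: *tiyuta
  tiyuta (rule 1 does not apply)
  tiyuta → tiyute   [vowel merger]
  tiyute → tiyote   [vowel merger]
  giving Sekuli tiyote.
Badene: *tiyuta
  tiyuta → tiyusa   [intervocalic lenition]
  tiyusa (rule 2 does not apply)
  tiyusa → siyusa   [palatalisation]
  siyusa (rule 4 does not apply)
  giving Badene siyusa.
No other proto-form is consistent with every reflex, so the reconstruction is *tiyuta.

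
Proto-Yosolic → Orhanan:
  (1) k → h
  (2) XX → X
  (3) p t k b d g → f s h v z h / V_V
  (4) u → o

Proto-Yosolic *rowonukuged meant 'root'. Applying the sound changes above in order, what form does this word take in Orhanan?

rowonohohed

Orhanan: start from *rowonukuged.
  rule 1 (unconditioned shift): rowonukuged → rowonuhuged
  rule 2: no change — rowonuhuged
  rule 3 (intervocalic lenition): rowonuhuged → rowonuhuhed
  rule 4 (vowel merger): rowonuhuhed → rowonohohed
  ⇒ Orhanan rowonohohed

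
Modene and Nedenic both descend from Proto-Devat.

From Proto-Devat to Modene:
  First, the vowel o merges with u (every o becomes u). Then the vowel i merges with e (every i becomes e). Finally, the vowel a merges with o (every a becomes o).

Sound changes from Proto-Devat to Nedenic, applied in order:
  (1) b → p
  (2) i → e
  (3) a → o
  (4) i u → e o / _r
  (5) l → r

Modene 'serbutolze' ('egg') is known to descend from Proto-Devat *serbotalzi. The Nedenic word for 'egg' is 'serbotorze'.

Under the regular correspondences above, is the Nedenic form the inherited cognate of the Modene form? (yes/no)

Derive the expected Nedenic reflex of *serbotalzi:
Nedenic: start from *serbotalzi.
  rule 1 (unconditioned shift): serbotalzi → serpotalzi
  rule 2 (vowel merger): serpotalzi → serpotalze
  rule 3 (vowel merger): serpotalze → serpotolze
  rule 4: no change — serpotolze
  rule 5 (unconditioned shift): serpotolze → serpotorze
  ⇒ Nedenic serpotorze
The regular Nedenic reflex would be 'serpotorze', but the attested form is 'serbotorze'. The correspondence is irregular, so they are not cognates (the Nedenic form has a different source).

no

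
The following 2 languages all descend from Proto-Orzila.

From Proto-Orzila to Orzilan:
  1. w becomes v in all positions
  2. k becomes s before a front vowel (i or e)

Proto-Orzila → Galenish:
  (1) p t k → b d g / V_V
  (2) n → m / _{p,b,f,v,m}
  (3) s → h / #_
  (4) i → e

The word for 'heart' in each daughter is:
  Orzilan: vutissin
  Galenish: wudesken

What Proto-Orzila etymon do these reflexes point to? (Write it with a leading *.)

Position 4: Orzilan has i, Galenish has e. Orzilan preserves i here (none of its changes turn any other segment into i), so the proto-segment is *i.
Position 6: Orzilan has s, Galenish has k. Galenish preserves k here (none of its changes turn any other segment into k), so the proto-segment is *k.
Position 1: Orzilan has v, Galenish has w. Galenish preserves w here (none of its changes turn any other segment into w), so the proto-segment is *w.
This points to *wutiskin. Verify forward in each daughter:
Orzilan: start from *wutiskin.
  rule 1 (unconditioned shift): wutiskin → vutiskin
  rule 2 (palatalisation): vutiskin → vutissin
  ⇒ Orzilan vutissin
Galenish: start from *wutiskin.
  rule 1 (intervocalic voicing): wutiskin → wudiskin
  rule 2: no change — wudiskin
  rule 3: no change — wudiskin
  rule 4 (vowel merger): wudiskin → wudesken
  ⇒ Galenish wudesken
*wutiskin is the unique common source.

*wutiskin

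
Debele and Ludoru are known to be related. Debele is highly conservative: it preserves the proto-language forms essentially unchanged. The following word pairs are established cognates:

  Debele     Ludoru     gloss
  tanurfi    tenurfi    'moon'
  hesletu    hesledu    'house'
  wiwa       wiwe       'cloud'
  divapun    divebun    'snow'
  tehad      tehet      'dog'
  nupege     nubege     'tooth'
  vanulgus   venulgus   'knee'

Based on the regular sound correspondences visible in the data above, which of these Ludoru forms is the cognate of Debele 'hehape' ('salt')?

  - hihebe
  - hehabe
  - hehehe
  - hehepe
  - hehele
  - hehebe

hehebe

divapun ~ divebun — Debele a corresponds to Ludoru e after a consonant, before a labial obstruent.
nupege ~ nubege — Debele p corresponds to Ludoru b between vowels (before a front vowel).
Applying these to Debele 'hehape':
  hehape → hehepe   (a→e after a consonant, before a labial obstruent)
  hehepe → hehebe   (p→b between vowels (before a front vowel))
So the Ludoru cognate is 'hehebe'.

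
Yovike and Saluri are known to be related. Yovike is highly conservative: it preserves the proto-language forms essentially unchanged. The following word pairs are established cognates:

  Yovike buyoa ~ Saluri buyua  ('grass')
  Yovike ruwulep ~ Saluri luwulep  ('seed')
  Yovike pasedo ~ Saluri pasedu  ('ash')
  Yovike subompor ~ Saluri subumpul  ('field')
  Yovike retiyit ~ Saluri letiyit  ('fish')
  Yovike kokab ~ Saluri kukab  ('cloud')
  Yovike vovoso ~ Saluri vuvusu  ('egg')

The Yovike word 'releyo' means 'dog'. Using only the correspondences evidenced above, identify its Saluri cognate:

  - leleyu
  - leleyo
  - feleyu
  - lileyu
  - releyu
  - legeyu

leleyu

retiyit ~ letiyit — Yovike r corresponds to Saluri l word-initially before a front vowel.
pasedo ~ pasedu, vovoso ~ vuvusu — Yovike o corresponds to Saluri u word-finally.
Applying these to Yovike 'releyo':
  releyo → leleyo   (r→l word-initially before a front vowel)
  leleyo → leleyu   (o→u word-finally)
So the Saluri cognate is 'leleyu'.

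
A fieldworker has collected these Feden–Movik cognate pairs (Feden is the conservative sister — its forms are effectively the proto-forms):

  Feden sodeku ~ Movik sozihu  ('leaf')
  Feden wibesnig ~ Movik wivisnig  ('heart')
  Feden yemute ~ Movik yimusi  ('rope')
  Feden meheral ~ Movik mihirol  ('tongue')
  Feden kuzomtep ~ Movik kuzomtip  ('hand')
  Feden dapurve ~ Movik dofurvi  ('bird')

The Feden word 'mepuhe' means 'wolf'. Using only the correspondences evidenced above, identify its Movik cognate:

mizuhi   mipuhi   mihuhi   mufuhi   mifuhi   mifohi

kuzomtep ~ kuzomtip — Feden e corresponds to Movik i after a consonant, before a labial obstruent.
dapurve ~ dofurvi — Feden p corresponds to Movik f between vowels (before a back vowel).
yemute ~ yimusi, dapurve ~ dofurvi — Feden e corresponds to Movik i word-finally.
Applying these to Feden 'mepuhe':
  mepuhe → mipuhe   (e→i after a consonant, before a labial obstruent)
  mipuhe → mifuhe   (p→f between vowels (before a back vowel))
  mifuhe → mifuhi   (e→i word-finally)
So the Movik cognate is 'mifuhi'.

mifuhi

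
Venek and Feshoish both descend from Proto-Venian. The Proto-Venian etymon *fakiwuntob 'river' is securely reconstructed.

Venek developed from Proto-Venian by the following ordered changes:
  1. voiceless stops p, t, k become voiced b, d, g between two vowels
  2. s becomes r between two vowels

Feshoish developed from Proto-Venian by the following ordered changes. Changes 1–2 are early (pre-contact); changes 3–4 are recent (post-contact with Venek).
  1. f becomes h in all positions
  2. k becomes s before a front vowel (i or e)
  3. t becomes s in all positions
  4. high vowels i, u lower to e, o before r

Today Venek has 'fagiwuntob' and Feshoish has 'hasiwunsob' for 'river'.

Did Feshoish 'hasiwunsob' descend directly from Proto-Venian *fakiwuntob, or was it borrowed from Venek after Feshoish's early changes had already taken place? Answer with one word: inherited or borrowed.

If inherited, *fakiwuntob would pass through all of Feshoish's changes:
Feshoish: *fakiwuntob > hakiwuntob > hasiwuntob > hasiwunsob  (by unconditioned shift, palatalisation, unconditioned shift)
If borrowed from Venek 'fagiwuntob' after the early changes, it would undergo only the recent ones:
  rule 3 (unconditioned shift): fagiwuntob → fagiwunsob
  rule 4 (pre-rhotic lowering): no change (fagiwunsob)
  ⇒ as a loan: fagiwunsob
Feshoish 'hasiwunsob' matches the inherited outcome exactly, so it is an inherited cognate, not a loan.

inherited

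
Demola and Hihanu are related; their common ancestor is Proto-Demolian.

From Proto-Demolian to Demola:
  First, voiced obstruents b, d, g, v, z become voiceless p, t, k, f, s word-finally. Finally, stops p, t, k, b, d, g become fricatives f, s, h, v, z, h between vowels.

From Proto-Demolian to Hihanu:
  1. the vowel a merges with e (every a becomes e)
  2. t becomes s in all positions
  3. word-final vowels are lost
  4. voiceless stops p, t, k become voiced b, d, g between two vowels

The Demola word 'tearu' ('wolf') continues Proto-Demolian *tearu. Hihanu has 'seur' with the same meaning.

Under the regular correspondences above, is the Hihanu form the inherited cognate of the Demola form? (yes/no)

no

Derive the expected Hihanu reflex of *tearu:
Hihanu: *tearu > teeru > seeru > seer  (by vowel merger, unconditioned shift, apocope)
The regular Hihanu reflex would be 'seer', but the attested form is 'seur'. The correspondence is irregular, so they are not cognates (the Hihanu form has a different source).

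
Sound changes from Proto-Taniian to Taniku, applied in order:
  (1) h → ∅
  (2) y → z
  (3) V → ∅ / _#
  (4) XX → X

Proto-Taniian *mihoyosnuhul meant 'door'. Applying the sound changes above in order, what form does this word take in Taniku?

miozosnul

Taniku: *mihoyosnuhul > mioyosnuul > miozosnuul > miozosnul  (by h-loss, unconditioned shift, degemination)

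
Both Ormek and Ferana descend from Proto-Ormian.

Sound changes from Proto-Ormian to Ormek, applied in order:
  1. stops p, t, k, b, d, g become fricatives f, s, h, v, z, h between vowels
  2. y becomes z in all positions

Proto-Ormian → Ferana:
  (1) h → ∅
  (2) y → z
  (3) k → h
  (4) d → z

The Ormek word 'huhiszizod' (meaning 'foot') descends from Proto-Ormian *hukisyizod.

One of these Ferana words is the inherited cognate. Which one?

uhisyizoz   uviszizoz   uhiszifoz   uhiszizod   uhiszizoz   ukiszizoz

uhiszizoz

Ferana: *hukisyizod
  hukisyizod → ukisyizod   [h-loss]
  ukisyizod → ukiszizod   [unconditioned shift]
  ukiszizod → uhiszizod   [unconditioned shift]
  uhiszizod → uhiszizoz   [unconditioned shift]
  giving Ferana uhiszizoz.
The other candidates each miss or misapply at least one Ferana change.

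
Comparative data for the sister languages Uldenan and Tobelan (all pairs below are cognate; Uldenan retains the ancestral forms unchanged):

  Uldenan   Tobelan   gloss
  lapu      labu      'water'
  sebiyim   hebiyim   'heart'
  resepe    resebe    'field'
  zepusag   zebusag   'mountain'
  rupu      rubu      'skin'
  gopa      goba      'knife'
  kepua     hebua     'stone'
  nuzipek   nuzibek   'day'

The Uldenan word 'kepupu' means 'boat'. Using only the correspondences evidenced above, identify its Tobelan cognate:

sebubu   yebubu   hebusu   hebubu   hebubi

hebubu

kepua ~ hebua — Uldenan k corresponds to Tobelan h word-initially before a front vowel.
lapu ~ labu, zepusag ~ zebusag — Uldenan p corresponds to Tobelan b between vowels (before a back vowel).
Applying these to Uldenan 'kepupu':
  kepupu → hepupu   (k→h word-initially before a front vowel)
  hepupu → hebupu   (p→b between vowels (before a back vowel))
  hebupu → hebubu   (p→b between vowels (before a back vowel))
So the Tobelan cognate is 'hebubu'.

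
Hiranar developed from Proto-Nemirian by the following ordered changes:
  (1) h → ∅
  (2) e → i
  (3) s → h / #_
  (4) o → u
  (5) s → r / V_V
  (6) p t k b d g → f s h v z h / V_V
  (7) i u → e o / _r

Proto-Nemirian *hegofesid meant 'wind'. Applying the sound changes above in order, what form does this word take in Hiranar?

Hiranar: *hegofesid
  hegofesid → egofesid   [h-loss]
  egofesid → igofisid   [vowel merger]
  igofisid (rule 3 does not apply)
  igofisid → igufisid   [vowel merger]
  igufisid → igufirid   [rhotacism]
  igufirid → ihufirid   [intervocalic lenition]
  ihufirid → ihuferid   [pre-rhotic lowering]
  giving Hiranar ihuferid.

ihuferid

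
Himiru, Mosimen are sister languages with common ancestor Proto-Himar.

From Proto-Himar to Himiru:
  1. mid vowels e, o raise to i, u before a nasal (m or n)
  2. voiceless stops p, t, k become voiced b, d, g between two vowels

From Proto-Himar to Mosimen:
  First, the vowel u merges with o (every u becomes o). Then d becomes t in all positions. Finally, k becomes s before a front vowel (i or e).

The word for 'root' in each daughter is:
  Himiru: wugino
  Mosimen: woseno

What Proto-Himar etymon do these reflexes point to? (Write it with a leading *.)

Position 2: Himiru has u, Mosimen has o. Taking the neighbouring segments as reconstructed: Himiru u can only go back to *u; Mosimen o could go back to *o or *u — the one source consistent with every daughter is *u.
Position 3: Himiru has g, Mosimen has s. Taking the neighbouring segments as reconstructed: Himiru g could go back to *k or *g; Mosimen s could go back to *k or *s — the one source consistent with every daughter is *k.
Continuing position by position gives *wukeno; check it forward:
Himiru: start from *wukeno.
  rule 1 (pre-nasal raising): wukeno → wukino
  rule 2 (intervocalic voicing): wukino → wugino
  ⇒ Himiru wugino
Mosimen: start from *wukeno.
  rule 1 (vowel merger): wukeno → wokeno
  rule 2: no change — wokeno
  rule 3 (palatalisation): wokeno → woseno
  ⇒ Mosimen woseno
*wukeno is the unique common source.

*wukeno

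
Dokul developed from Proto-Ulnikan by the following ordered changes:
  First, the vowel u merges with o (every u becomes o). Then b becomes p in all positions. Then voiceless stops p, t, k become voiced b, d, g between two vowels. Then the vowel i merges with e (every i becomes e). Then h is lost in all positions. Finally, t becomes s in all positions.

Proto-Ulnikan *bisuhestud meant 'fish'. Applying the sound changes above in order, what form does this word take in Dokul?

Dokul: *bisuhestud
  bisuhestud → bisohestod   [vowel merger]
  bisohestod → pisohestod   [unconditioned shift]
  pisohestod (rule 3 does not apply)
  pisohestod → pesohestod   [vowel merger]
  pesohestod → pesoestod   [h-loss]
  pesoestod → pesoessod   [unconditioned shift]
  giving Dokul pesoessod.

pesoessod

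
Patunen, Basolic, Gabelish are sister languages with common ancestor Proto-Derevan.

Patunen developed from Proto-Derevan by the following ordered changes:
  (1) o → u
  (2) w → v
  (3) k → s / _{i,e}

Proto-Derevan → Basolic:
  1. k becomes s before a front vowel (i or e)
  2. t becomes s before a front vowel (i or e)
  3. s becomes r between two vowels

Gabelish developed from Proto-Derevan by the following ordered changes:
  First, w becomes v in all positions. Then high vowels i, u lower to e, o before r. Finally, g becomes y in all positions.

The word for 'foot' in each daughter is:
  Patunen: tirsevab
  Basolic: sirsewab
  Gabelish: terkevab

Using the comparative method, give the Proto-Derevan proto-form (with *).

*tirkewab

Position 2: Patunen has i, Basolic has i, Gabelish has e. Patunen preserves i here (none of its changes turn any other segment into i), so the proto-segment is *i.
Position 1: Patunen has t, Basolic has s, Gabelish has t. Patunen preserves t here (none of its changes turn any other segment into t), so the proto-segment is *t.
Verify the candidate proto-form against each daughter:
Patunen: *tirkewab
  tirkewab (rule 1 does not apply)
  tirkewab → tirkevab   [unconditioned shift]
  tirkevab → tirsevab   [palatalisation]
  giving Patunen tirsevab.
Basolic: *tirkewab > tirsewab > sirsewab  (by palatalisation, palatalisation)
Gabelish: start from *tirkewab.
  rule 1 (unconditioned shift): tirkewab → tirkevab
  rule 2 (pre-rhotic lowering): tirkevab → terkevab
  rule 3: no change — terkevab
  ⇒ Gabelish terkevab
*tirkewab is the unique common source.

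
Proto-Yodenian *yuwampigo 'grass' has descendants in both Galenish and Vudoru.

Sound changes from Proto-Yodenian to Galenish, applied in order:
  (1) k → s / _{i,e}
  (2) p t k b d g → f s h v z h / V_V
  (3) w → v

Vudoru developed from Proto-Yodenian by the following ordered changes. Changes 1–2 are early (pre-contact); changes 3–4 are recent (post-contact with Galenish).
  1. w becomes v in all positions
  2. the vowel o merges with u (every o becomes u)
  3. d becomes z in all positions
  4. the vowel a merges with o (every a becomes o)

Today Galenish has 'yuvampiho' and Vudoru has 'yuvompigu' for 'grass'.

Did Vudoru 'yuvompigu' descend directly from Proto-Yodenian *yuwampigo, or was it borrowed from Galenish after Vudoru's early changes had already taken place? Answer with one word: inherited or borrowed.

inherited

If inherited, *yuwampigo would pass through all of Vudoru's changes:
Vudoru: *yuwampigo
  yuwampigo → yuvampigo   [unconditioned shift]
  yuvampigo → yuvampigu   [vowel merger]
  yuvampigu (rule 3 does not apply)
  yuvampigu → yuvompigu   [vowel merger]
  giving Vudoru yuvompigu.
If borrowed from Galenish 'yuvampiho' after the early changes, it would undergo only the recent ones:
  rule 3 (unconditioned shift): no change (yuvampiho)
  rule 4 (vowel merger): yuvampiho → yuvompiho
  ⇒ as a loan: yuvompiho
Vudoru 'yuvompigu' matches the inherited outcome exactly, so it is an inherited cognate, not a loan.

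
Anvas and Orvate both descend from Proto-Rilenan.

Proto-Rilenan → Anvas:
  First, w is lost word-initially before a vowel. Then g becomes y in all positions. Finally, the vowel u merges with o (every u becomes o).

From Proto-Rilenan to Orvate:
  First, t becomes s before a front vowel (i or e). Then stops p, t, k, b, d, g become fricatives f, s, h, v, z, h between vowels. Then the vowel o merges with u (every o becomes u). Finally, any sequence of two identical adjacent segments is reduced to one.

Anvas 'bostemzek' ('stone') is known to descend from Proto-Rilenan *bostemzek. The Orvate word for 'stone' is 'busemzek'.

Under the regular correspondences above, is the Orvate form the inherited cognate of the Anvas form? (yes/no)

yes

Derive the expected Orvate reflex of *bostemzek:
Orvate: *bostemzek
  bostemzek → bossemzek   [palatalisation]
  bossemzek (rule 2 does not apply)
  bossemzek → bussemzek   [vowel merger]
  bussemzek → busemzek   [degemination]
  giving Orvate busemzek.
Orvate 'busemzek' matches the regular reflex exactly, so the pair is cognate.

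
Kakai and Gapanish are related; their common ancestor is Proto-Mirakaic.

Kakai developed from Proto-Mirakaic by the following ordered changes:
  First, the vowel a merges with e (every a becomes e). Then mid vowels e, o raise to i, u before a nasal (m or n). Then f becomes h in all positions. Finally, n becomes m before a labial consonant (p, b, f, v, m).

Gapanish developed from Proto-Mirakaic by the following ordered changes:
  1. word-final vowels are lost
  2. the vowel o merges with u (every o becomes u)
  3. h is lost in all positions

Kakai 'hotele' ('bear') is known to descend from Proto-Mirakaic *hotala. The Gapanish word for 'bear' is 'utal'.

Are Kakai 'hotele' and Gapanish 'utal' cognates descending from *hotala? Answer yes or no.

Derive the expected Gapanish reflex of *hotala:
Gapanish: *hotala > hotal > hutal > utal  (by apocope, vowel merger, h-loss)
Gapanish 'utal' matches the regular reflex exactly, so the pair is cognate.

yes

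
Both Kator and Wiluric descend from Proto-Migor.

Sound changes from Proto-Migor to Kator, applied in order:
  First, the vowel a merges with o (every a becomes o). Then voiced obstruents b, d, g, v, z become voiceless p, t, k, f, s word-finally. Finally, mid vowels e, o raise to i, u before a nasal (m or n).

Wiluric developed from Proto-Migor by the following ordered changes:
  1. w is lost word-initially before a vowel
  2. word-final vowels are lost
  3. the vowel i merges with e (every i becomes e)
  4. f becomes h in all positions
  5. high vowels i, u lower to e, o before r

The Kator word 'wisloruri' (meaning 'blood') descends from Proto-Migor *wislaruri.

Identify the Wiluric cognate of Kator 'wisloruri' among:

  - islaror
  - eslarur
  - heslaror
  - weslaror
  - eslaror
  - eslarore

eslaror

Wiluric: start from *wislaruri.
  rule 1 (glide loss): wislaruri → islaruri
  rule 2 (apocope): islaruri → islarur
  rule 3 (vowel merger): islarur → eslarur
  rule 4: no change — eslarur
  rule 5 (pre-rhotic lowering): eslarur → eslaror
  ⇒ Wiluric eslaror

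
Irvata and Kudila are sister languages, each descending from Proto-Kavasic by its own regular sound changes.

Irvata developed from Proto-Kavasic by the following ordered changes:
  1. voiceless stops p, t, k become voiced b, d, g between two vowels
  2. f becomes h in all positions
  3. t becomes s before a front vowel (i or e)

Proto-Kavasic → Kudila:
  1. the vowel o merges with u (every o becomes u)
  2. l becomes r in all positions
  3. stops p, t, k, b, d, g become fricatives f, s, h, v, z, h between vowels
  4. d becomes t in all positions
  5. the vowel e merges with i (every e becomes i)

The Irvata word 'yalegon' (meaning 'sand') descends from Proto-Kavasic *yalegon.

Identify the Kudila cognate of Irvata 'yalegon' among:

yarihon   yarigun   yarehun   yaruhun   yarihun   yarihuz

yarihun

Kudila: start from *yalegon.
  rule 1 (vowel merger): yalegon → yalegun
  rule 2 (unconditioned shift): yalegun → yaregun
  rule 3 (intervocalic lenition): yaregun → yarehun
  rule 4: no change — yarehun
  rule 5 (vowel merger): yarehun → yarihun
  ⇒ Kudila yarihun
The other candidates each miss or misapply at least one Kudila change.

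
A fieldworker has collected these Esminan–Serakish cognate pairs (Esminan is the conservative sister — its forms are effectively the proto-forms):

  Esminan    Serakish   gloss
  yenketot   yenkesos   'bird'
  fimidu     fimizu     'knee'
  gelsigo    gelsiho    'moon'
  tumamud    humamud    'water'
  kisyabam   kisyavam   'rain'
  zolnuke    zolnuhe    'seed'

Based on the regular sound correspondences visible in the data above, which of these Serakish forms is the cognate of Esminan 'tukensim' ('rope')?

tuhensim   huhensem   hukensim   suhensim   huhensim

huhensim

tumamud ~ humamud — Esminan t corresponds to Serakish h word-initially before a back vowel.
zolnuke ~ zolnuhe — Esminan k corresponds to Serakish h between vowels (before a front vowel).
Applying these to Esminan 'tukensim':
  tukensim → hukensim   (t→h word-initially before a back vowel)
  hukensim → huhensim   (k→h between vowels (before a front vowel))
So the Serakish cognate is 'huhensim'.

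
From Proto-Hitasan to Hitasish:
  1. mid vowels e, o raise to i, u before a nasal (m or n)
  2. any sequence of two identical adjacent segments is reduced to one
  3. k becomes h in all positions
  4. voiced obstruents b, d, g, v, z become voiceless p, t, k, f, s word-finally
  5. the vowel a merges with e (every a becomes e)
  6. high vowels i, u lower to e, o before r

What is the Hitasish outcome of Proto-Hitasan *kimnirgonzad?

himnergunzet

Hitasish: *kimnirgonzad
  kimnirgonzad → kimnirgunzad   [pre-nasal raising]
  kimnirgunzad (rule 2 does not apply)
  kimnirgunzad → himnirgunzad   [unconditioned shift]
  himnirgunzad → himnirgunzat   [final devoicing]
  himnirgunzat → himnirgunzet   [vowel merger]
  himnirgunzet → himnergunzet   [pre-rhotic lowering]
  giving Hitasish himnergunzet.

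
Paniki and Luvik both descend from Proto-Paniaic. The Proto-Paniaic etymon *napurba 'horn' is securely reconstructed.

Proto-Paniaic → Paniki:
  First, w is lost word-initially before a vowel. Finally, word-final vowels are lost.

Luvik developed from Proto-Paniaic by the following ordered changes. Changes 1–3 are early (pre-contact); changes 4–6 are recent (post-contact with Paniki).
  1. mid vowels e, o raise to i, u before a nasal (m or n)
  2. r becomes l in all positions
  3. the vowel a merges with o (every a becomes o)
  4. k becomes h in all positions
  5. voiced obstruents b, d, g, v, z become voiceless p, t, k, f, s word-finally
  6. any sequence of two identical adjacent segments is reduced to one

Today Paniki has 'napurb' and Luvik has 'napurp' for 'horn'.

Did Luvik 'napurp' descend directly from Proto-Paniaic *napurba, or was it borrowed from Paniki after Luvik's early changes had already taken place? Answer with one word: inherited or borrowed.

If inherited, *napurba would pass through all of Luvik's changes:
Luvik: *napurba > napulba > nopulbo  (by unconditioned shift, vowel merger)
If borrowed from Paniki 'napurb' after the early changes, it would undergo only the recent ones:
  rule 4 (unconditioned shift): no change (napurb)
  rule 5 (final devoicing): napurb → napurp
  rule 6 (degemination): no change (napurp)
  ⇒ as a loan: napurp
Luvik 'napurp' matches the loan outcome 'napurp', not the inherited 'nopulbo' — it skipped the early Luvik changes, so it was borrowed from Paniki.

borrowed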